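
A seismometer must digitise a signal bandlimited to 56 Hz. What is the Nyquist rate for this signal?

112 Hz

Nyquist rate = 2 × 56 Hz = 112 Hz.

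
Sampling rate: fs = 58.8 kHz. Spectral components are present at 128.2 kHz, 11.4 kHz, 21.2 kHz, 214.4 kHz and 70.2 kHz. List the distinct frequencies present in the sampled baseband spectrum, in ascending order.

fs/2 = 29.4 kHz.
128.2 kHz mod fs = 10.6 kHz.
10.6 kHz ≤ fs/2 = 29.4 kHz, appears at 10.6 kHz.
11.4 kHz ≤ fs/2 = 29.4 kHz, passes unchanged.
21.2 kHz ≤ fs/2 = 29.4 kHz, passes unchanged.
214.4 kHz mod fs = 38 kHz.
38 kHz > fs/2 = 29.4 kHz, folds to fs − 38 kHz = 20.8 kHz.
70.2 kHz mod fs = 11.4 kHz.
11.4 kHz ≤ fs/2 = 29.4 kHz, appears at 11.4 kHz.
Distinct values: {10.6 kHz, 11.4 kHz, 20.8 kHz, 21.2 kHz}.

10.6 kHz, 11.4 kHz, 20.8 kHz, 21.2 kHz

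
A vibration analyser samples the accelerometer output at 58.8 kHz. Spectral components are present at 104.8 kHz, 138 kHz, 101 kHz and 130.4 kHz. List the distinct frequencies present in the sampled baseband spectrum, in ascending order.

fs/2 = 29.4 kHz.
104.8 kHz mod fs = 46 kHz.
46 kHz > fs/2 = 29.4 kHz, folds to fs − 46 kHz = 12.8 kHz.
138 kHz mod fs = 20.4 kHz.
20.4 kHz ≤ fs/2 = 29.4 kHz, appears at 20.4 kHz.
101 kHz mod fs = 42.2 kHz.
42.2 kHz > fs/2 = 29.4 kHz, folds to fs − 42.2 kHz = 16.6 kHz.
130.4 kHz mod fs = 12.8 kHz.
12.8 kHz ≤ fs/2 = 29.4 kHz, appears at 12.8 kHz.
Distinct values: {12.8 kHz, 16.6 kHz, 20.4 kHz}.

12.8 kHz, 16.6 kHz, 20.4 kHz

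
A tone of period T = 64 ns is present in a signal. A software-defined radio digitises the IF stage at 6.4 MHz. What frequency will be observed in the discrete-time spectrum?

2.825 MHz

T = 64 ns → f = 1/T = 15.625 MHz.
15.625 MHz mod fs = 2.825 MHz.
2.825 MHz ≤ fs/2 = 3.2 MHz, appears at 2.825 MHz.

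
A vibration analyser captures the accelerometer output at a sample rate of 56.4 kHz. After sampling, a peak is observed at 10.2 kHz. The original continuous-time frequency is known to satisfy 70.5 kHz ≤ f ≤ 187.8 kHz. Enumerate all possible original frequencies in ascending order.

Frequencies that alias to 10.2 kHz are k·fs ± 10.2 kHz for integer k ≥ 0.
k=0: 10.2 kHz.
k=1: 46.2 kHz, 66.6 kHz.
k=2: 102.6 kHz, 123 kHz.
k=3: 159 kHz, 179.4 kHz.
k=4: 215.4 kHz, 235.8 kHz.
Within [70.5 kHz, 187.8 kHz]: 102.6 kHz, 123 kHz, 159 kHz, 179.4 kHz.

102.6 kHz, 123 kHz, 159 kHz, 179.4 kHz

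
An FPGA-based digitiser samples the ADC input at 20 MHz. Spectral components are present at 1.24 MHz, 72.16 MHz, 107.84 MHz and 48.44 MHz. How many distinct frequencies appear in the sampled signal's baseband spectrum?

3

fs/2 = 10 MHz.
1.24 MHz ≤ fs/2 = 10 MHz, passes unchanged.
72.16 MHz mod fs = 12.16 MHz.
12.16 MHz > fs/2 = 10 MHz, folds to fs − 12.16 MHz = 7.84 MHz.
107.84 MHz mod fs = 7.84 MHz.
7.84 MHz ≤ fs/2 = 10 MHz, appears at 7.84 MHz.
48.44 MHz mod fs = 8.44 MHz.
8.44 MHz ≤ fs/2 = 10 MHz, appears at 8.44 MHz.
Distinct values: {1.24 MHz, 7.84 MHz, 8.44 MHz} → 3.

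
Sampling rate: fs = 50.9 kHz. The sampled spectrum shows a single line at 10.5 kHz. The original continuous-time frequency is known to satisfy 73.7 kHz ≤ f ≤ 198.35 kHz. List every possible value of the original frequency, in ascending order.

91.3 kHz, 112.3 kHz, 142.2 kHz, 163.2 kHz, 193.1 kHz

Frequencies that alias to 10.5 kHz are k·fs ± 10.5 kHz for integer k ≥ 0.
k=0: 10.5 kHz.
k=1: 40.4 kHz, 61.4 kHz.
k=2: 91.3 kHz, 112.3 kHz.
k=3: 142.2 kHz, 163.2 kHz.
k=4: 193.1 kHz, 214.1 kHz.
k=5: 244 kHz, 265 kHz.
Within [73.7 kHz, 198.35 kHz]: 91.3 kHz, 112.3 kHz, 142.2 kHz, 163.2 kHz, 193.1 kHz.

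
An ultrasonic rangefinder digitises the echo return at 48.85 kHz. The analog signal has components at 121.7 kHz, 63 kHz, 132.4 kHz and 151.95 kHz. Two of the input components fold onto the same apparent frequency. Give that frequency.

14.15 kHz

fs/2 = 24.425 kHz.
121.7 kHz mod fs = 24 kHz.
24 kHz ≤ fs/2 = 24.425 kHz, appears at 24 kHz.
63 kHz mod fs = 14.15 kHz.
14.15 kHz ≤ fs/2 = 24.425 kHz, appears at 14.15 kHz.
132.4 kHz mod fs = 34.7 kHz.
34.7 kHz > fs/2 = 24.425 kHz, folds to fs − 34.7 kHz = 14.15 kHz.
151.95 kHz mod fs = 5.4 kHz.
5.4 kHz ≤ fs/2 = 24.425 kHz, appears at 5.4 kHz.
63 kHz and 132.4 kHz both map to 14.15 kHz.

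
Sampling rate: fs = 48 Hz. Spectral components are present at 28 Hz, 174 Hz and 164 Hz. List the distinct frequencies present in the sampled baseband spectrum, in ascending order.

18 Hz, 20 Hz

fs/2 = 24 Hz.
28 Hz > fs/2 = 24 Hz, folds to fs − 28 Hz = 20 Hz.
174 Hz mod fs = 30 Hz.
30 Hz > fs/2 = 24 Hz, folds to fs − 30 Hz = 18 Hz.
164 Hz mod fs = 20 Hz.
20 Hz ≤ fs/2 = 24 Hz, appears at 20 Hz.
Distinct values: {18 Hz, 20 Hz}.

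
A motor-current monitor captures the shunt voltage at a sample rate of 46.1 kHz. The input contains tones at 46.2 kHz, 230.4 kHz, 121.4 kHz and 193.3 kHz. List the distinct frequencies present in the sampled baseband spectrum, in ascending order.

0.1 kHz, 8.9 kHz, 16.9 kHz

fs/2 = 23.05 kHz.
46.2 kHz mod fs = 0.1 kHz.
0.1 kHz ≤ fs/2 = 23.05 kHz, appears at 0.1 kHz.
230.4 kHz mod fs = 46 kHz.
46 kHz > fs/2 = 23.05 kHz, folds to fs − 46 kHz = 0.1 kHz.
121.4 kHz mod fs = 29.2 kHz.
29.2 kHz > fs/2 = 23.05 kHz, folds to fs − 29.2 kHz = 16.9 kHz.
193.3 kHz mod fs = 8.9 kHz.
8.9 kHz ≤ fs/2 = 23.05 kHz, appears at 8.9 kHz.
Distinct values: {0.1 kHz, 8.9 kHz, 16.9 kHz}.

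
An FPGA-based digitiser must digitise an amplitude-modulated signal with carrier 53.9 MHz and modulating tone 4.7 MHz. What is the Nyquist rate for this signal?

117.2 MHz

AM sidebands sit at fc ± fm = 49.2 MHz and 58.6 MHz.
Highest-frequency component: 58.6 MHz.
Nyquist rate = 2 × 58.6 MHz = 117.2 MHz.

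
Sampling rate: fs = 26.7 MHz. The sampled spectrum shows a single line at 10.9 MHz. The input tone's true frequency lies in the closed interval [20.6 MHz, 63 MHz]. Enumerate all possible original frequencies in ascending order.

Frequencies that alias to 10.9 MHz are k·fs ± 10.9 MHz for integer k ≥ 0.
k=0: 10.9 MHz.
k=1: 15.8 MHz, 37.6 MHz.
k=2: 42.5 MHz, 64.3 MHz.
k=3: 69.2 MHz, 91 MHz.
Within [20.6 MHz, 63 MHz]: 37.6 MHz, 42.5 MHz.

37.6 MHz, 42.5 MHz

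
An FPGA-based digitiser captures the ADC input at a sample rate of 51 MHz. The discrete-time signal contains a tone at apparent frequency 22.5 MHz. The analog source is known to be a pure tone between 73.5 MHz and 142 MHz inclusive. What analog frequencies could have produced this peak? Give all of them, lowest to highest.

Frequencies that alias to 22.5 MHz are k·fs ± 22.5 MHz for integer k ≥ 0.
k=0: 22.5 MHz.
k=1: 28.5 MHz, 73.5 MHz.
k=2: 79.5 MHz, 124.5 MHz.
k=3: 130.5 MHz, 175.5 MHz.
k=4: 181.5 MHz, 226.5 MHz.
Within [73.5 MHz, 142 MHz]: 73.5 MHz, 79.5 MHz, 124.5 MHz, 130.5 MHz.

73.5 MHz, 79.5 MHz, 124.5 MHz, 130.5 MHz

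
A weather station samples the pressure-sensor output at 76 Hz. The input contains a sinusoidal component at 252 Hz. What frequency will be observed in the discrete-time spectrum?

252 Hz mod fs = 24 Hz.
24 Hz ≤ fs/2 = 38 Hz, appears at 24 Hz.

24 Hz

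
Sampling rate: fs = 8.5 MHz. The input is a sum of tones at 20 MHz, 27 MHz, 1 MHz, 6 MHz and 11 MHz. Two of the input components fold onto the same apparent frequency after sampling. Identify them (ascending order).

fs/2 = 4.25 MHz.
20 MHz mod fs = 3 MHz.
3 MHz ≤ fs/2 = 4.25 MHz, appears at 3 MHz.
27 MHz mod fs = 1.5 MHz.
1.5 MHz ≤ fs/2 = 4.25 MHz, appears at 1.5 MHz.
1 MHz ≤ fs/2 = 4.25 MHz, passes unchanged.
6 MHz > fs/2 = 4.25 MHz, folds to fs − 6 MHz = 2.5 MHz.
11 MHz mod fs = 2.5 MHz.
2.5 MHz ≤ fs/2 = 4.25 MHz, appears at 2.5 MHz.
6 MHz and 11 MHz both map to 2.5 MHz.

6 MHz, 11 MHz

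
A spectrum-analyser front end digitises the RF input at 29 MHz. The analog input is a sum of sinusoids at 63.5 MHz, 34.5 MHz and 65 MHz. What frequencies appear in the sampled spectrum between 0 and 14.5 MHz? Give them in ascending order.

5.5 MHz, 7 MHz

fs/2 = 14.5 MHz.
63.5 MHz mod fs = 5.5 MHz.
5.5 MHz ≤ fs/2 = 14.5 MHz, appears at 5.5 MHz.
34.5 MHz mod fs = 5.5 MHz.
5.5 MHz ≤ fs/2 = 14.5 MHz, appears at 5.5 MHz.
65 MHz mod fs = 7 MHz.
7 MHz ≤ fs/2 = 14.5 MHz, appears at 7 MHz.
Distinct values: {5.5 MHz, 7 MHz}.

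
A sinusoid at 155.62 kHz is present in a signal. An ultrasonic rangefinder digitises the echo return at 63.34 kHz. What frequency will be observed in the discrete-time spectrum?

28.94 kHz

155.62 kHz mod fs = 28.94 kHz.
28.94 kHz ≤ fs/2 = 31.67 kHz, appears at 28.94 kHz.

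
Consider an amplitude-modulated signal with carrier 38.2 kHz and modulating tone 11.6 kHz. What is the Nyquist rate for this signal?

99.6 kHz

AM sidebands sit at fc ± fm = 26.6 kHz and 49.8 kHz.
Highest-frequency component: 49.8 kHz.
Nyquist rate = 2 × 49.8 kHz = 99.6 kHz.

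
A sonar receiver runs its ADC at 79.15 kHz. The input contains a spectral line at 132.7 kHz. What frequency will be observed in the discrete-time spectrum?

25.6 kHz

132.7 kHz mod fs = 53.55 kHz.
53.55 kHz > fs/2 = 39.575 kHz, folds to fs − 53.55 kHz = 25.6 kHz.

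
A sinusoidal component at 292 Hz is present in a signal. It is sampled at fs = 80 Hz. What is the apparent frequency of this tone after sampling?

28 Hz

292 Hz mod fs = 52 Hz.
52 Hz > fs/2 = 40 Hz, folds to fs − 52 Hz = 28 Hz.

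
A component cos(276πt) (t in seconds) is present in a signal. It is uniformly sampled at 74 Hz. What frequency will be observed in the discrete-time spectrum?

10 Hz

ω = 276π rad/s → f = ω/(2π) = 138 Hz.
138 Hz mod fs = 64 Hz.
64 Hz > fs/2 = 37 Hz, folds to fs − 64 Hz = 10 Hz.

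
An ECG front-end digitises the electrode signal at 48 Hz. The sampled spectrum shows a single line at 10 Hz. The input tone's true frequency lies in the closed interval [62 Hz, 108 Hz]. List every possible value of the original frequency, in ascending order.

Frequencies that alias to 10 Hz are k·fs ± 10 Hz for integer k ≥ 0.
k=0: 10 Hz.
k=1: 38 Hz, 58 Hz.
k=2: 86 Hz, 106 Hz.
k=3: 134 Hz, 154 Hz.
Within [62 Hz, 108 Hz]: 86 Hz, 106 Hz.

86 Hz, 106 Hz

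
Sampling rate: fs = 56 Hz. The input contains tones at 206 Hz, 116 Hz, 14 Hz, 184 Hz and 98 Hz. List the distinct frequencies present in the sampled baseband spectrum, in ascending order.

4 Hz, 14 Hz, 16 Hz, 18 Hz

fs/2 = 28 Hz.
206 Hz mod fs = 38 Hz.
38 Hz > fs/2 = 28 Hz, folds to fs − 38 Hz = 18 Hz.
116 Hz mod fs = 4 Hz.
4 Hz ≤ fs/2 = 28 Hz, appears at 4 Hz.
14 Hz ≤ fs/2 = 28 Hz, passes unchanged.
184 Hz mod fs = 16 Hz.
16 Hz ≤ fs/2 = 28 Hz, appears at 16 Hz.
98 Hz mod fs = 42 Hz.
42 Hz > fs/2 = 28 Hz, folds to fs − 42 Hz = 14 Hz.
Distinct values: {4 Hz, 14 Hz, 16 Hz, 18 Hz}.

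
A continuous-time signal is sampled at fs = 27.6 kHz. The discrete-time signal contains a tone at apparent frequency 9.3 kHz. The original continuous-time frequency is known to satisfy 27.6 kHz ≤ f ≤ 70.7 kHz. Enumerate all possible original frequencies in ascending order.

Frequencies that alias to 9.3 kHz are k·fs ± 9.3 kHz for integer k ≥ 0.
k=0: 9.3 kHz.
k=1: 18.3 kHz, 36.9 kHz.
k=2: 45.9 kHz, 64.5 kHz.
k=3: 73.5 kHz, 92.1 kHz.
Within [27.6 kHz, 70.7 kHz]: 36.9 kHz, 45.9 kHz, 64.5 kHz.

36.9 kHz, 45.9 kHz, 64.5 kHz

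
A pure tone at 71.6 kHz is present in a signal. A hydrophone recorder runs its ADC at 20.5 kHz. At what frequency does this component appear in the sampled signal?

10.1 kHz

71.6 kHz mod fs = 10.1 kHz.
10.1 kHz ≤ fs/2 = 10.25 kHz, appears at 10.1 kHz.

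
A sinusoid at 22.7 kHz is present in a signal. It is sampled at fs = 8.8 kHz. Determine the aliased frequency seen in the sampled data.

3.7 kHz

22.7 kHz mod fs = 5.1 kHz.
5.1 kHz > fs/2 = 4.4 kHz, folds to fs − 5.1 kHz = 3.7 kHz.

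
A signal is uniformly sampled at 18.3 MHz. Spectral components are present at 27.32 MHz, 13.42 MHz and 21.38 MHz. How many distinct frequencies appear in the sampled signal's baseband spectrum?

fs/2 = 9.15 MHz.
27.32 MHz mod fs = 9.02 MHz.
9.02 MHz ≤ fs/2 = 9.15 MHz, appears at 9.02 MHz.
13.42 MHz > fs/2 = 9.15 MHz, folds to fs − 13.42 MHz = 4.88 MHz.
21.38 MHz mod fs = 3.08 MHz.
3.08 MHz ≤ fs/2 = 9.15 MHz, appears at 3.08 MHz.
Distinct values: {3.08 MHz, 4.88 MHz, 9.02 MHz} → 3.

3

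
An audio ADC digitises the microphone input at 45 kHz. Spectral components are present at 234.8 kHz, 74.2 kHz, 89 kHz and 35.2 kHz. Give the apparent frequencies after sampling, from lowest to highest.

1 kHz, 9.8 kHz, 15.8 kHz

fs/2 = 22.5 kHz.
234.8 kHz mod fs = 9.8 kHz.
9.8 kHz ≤ fs/2 = 22.5 kHz, appears at 9.8 kHz.
74.2 kHz mod fs = 29.2 kHz.
29.2 kHz > fs/2 = 22.5 kHz, folds to fs − 29.2 kHz = 15.8 kHz.
89 kHz mod fs = 44 kHz.
44 kHz > fs/2 = 22.5 kHz, folds to fs − 44 kHz = 1 kHz.
35.2 kHz > fs/2 = 22.5 kHz, folds to fs − 35.2 kHz = 9.8 kHz.
Distinct values: {1 kHz, 9.8 kHz, 15.8 kHz}.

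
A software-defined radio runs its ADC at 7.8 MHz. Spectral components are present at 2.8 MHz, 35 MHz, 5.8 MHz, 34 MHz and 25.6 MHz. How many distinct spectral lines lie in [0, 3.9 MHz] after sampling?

fs/2 = 3.9 MHz.
2.8 MHz ≤ fs/2 = 3.9 MHz, passes unchanged.
35 MHz mod fs = 3.8 MHz.
3.8 MHz ≤ fs/2 = 3.9 MHz, appears at 3.8 MHz.
5.8 MHz > fs/2 = 3.9 MHz, folds to fs − 5.8 MHz = 2 MHz.
34 MHz mod fs = 2.8 MHz.
2.8 MHz ≤ fs/2 = 3.9 MHz, appears at 2.8 MHz.
25.6 MHz mod fs = 2.2 MHz.
2.2 MHz ≤ fs/2 = 3.9 MHz, appears at 2.2 MHz.
Distinct values: {2 MHz, 2.2 MHz, 2.8 MHz, 3.8 MHz} → 4.

4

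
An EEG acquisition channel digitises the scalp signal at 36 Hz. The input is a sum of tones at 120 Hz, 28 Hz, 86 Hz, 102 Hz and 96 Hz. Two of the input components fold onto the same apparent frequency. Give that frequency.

12 Hz

fs/2 = 18 Hz.
120 Hz mod fs = 12 Hz.
12 Hz ≤ fs/2 = 18 Hz, appears at 12 Hz.
28 Hz > fs/2 = 18 Hz, folds to fs − 28 Hz = 8 Hz.
86 Hz mod fs = 14 Hz.
14 Hz ≤ fs/2 = 18 Hz, appears at 14 Hz.
102 Hz mod fs = 30 Hz.
30 Hz > fs/2 = 18 Hz, folds to fs − 30 Hz = 6 Hz.
96 Hz mod fs = 24 Hz.
24 Hz > fs/2 = 18 Hz, folds to fs − 24 Hz = 12 Hz.
96 Hz and 120 Hz both map to 12 Hz.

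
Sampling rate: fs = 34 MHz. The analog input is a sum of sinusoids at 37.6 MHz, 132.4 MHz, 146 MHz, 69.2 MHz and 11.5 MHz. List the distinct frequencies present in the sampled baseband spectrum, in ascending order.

fs/2 = 17 MHz.
37.6 MHz mod fs = 3.6 MHz.
3.6 MHz ≤ fs/2 = 17 MHz, appears at 3.6 MHz.
132.4 MHz mod fs = 30.4 MHz.
30.4 MHz > fs/2 = 17 MHz, folds to fs − 30.4 MHz = 3.6 MHz.
146 MHz mod fs = 10 MHz.
10 MHz ≤ fs/2 = 17 MHz, appears at 10 MHz.
69.2 MHz mod fs = 1.2 MHz.
1.2 MHz ≤ fs/2 = 17 MHz, appears at 1.2 MHz.
11.5 MHz ≤ fs/2 = 17 MHz, passes unchanged.
Distinct values: {1.2 MHz, 3.6 MHz, 10 MHz, 11.5 MHz}.

1.2 MHz, 3.6 MHz, 10 MHz, 11.5 MHz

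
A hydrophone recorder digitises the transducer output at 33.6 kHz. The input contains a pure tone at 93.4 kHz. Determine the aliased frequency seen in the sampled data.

7.4 kHz

93.4 kHz mod fs = 26.2 kHz.
26.2 kHz > fs/2 = 16.8 kHz, folds to fs − 26.2 kHz = 7.4 kHz.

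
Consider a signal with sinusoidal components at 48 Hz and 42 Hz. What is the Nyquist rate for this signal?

96 Hz

Highest-frequency component: 48 Hz.
Nyquist rate = 2 × 48 Hz = 96 Hz.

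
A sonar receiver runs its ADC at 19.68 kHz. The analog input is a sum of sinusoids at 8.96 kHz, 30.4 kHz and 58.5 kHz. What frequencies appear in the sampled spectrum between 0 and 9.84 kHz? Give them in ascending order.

fs/2 = 9.84 kHz.
8.96 kHz ≤ fs/2 = 9.84 kHz, passes unchanged.
30.4 kHz mod fs = 10.72 kHz.
10.72 kHz > fs/2 = 9.84 kHz, folds to fs − 10.72 kHz = 8.96 kHz.
58.5 kHz mod fs = 19.14 kHz.
19.14 kHz > fs/2 = 9.84 kHz, folds to fs − 19.14 kHz = 0.54 kHz.
Distinct values: {0.54 kHz, 8.96 kHz}.

0.54 kHz, 8.96 kHz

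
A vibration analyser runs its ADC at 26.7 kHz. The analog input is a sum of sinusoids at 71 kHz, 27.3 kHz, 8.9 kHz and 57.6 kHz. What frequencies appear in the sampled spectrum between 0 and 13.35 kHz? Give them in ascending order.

0.6 kHz, 4.2 kHz, 8.9 kHz, 9.1 kHz

fs/2 = 13.35 kHz.
71 kHz mod fs = 17.6 kHz.
17.6 kHz > fs/2 = 13.35 kHz, folds to fs − 17.6 kHz = 9.1 kHz.
27.3 kHz mod fs = 0.6 kHz.
0.6 kHz ≤ fs/2 = 13.35 kHz, appears at 0.6 kHz.
8.9 kHz ≤ fs/2 = 13.35 kHz, passes unchanged.
57.6 kHz mod fs = 4.2 kHz.
4.2 kHz ≤ fs/2 = 13.35 kHz, appears at 4.2 kHz.
Distinct values: {0.6 kHz, 4.2 kHz, 8.9 kHz, 9.1 kHz}.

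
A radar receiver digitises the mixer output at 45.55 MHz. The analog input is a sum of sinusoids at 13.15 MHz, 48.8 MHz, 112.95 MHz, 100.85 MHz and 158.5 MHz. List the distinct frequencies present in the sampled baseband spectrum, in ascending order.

fs/2 = 22.775 MHz.
13.15 MHz ≤ fs/2 = 22.775 MHz, passes unchanged.
48.8 MHz mod fs = 3.25 MHz.
3.25 MHz ≤ fs/2 = 22.775 MHz, appears at 3.25 MHz.
112.95 MHz mod fs = 21.85 MHz.
21.85 MHz ≤ fs/2 = 22.775 MHz, appears at 21.85 MHz.
100.85 MHz mod fs = 9.75 MHz.
9.75 MHz ≤ fs/2 = 22.775 MHz, appears at 9.75 MHz.
158.5 MHz mod fs = 21.85 MHz.
21.85 MHz ≤ fs/2 = 22.775 MHz, appears at 21.85 MHz.
Distinct values: {3.25 MHz, 9.75 MHz, 13.15 MHz, 21.85 MHz}.

3.25 MHz, 9.75 MHz, 13.15 MHz, 21.85 MHz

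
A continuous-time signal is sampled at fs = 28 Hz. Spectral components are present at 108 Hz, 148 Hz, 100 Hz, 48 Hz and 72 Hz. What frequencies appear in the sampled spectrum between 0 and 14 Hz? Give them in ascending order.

fs/2 = 14 Hz.
108 Hz mod fs = 24 Hz.
24 Hz > fs/2 = 14 Hz, folds to fs − 24 Hz = 4 Hz.
148 Hz mod fs = 8 Hz.
8 Hz ≤ fs/2 = 14 Hz, appears at 8 Hz.
100 Hz mod fs = 16 Hz.
16 Hz > fs/2 = 14 Hz, folds to fs − 16 Hz = 12 Hz.
48 Hz mod fs = 20 Hz.
20 Hz > fs/2 = 14 Hz, folds to fs − 20 Hz = 8 Hz.
72 Hz mod fs = 16 Hz.
16 Hz > fs/2 = 14 Hz, folds to fs − 16 Hz = 12 Hz.
Distinct values: {4 Hz, 8 Hz, 12 Hz}.

4 Hz, 8 Hz, 12 Hz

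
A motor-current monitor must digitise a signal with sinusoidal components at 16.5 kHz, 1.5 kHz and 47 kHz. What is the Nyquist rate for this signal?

94 kHz

Highest-frequency component: 47 kHz.
Nyquist rate = 2 × 47 kHz = 94 kHz.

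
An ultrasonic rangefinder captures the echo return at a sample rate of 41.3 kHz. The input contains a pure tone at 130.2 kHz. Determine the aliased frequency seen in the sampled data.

6.3 kHz

130.2 kHz mod fs = 6.3 kHz.
6.3 kHz ≤ fs/2 = 20.65 kHz, appears at 6.3 kHz.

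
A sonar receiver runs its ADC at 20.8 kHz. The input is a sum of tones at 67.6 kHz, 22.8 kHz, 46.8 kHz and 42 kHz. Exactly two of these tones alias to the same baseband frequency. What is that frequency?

fs/2 = 10.4 kHz.
67.6 kHz mod fs = 5.2 kHz.
5.2 kHz ≤ fs/2 = 10.4 kHz, appears at 5.2 kHz.
22.8 kHz mod fs = 2 kHz.
2 kHz ≤ fs/2 = 10.4 kHz, appears at 2 kHz.
46.8 kHz mod fs = 5.2 kHz.
5.2 kHz ≤ fs/2 = 10.4 kHz, appears at 5.2 kHz.
42 kHz mod fs = 0.4 kHz.
0.4 kHz ≤ fs/2 = 10.4 kHz, appears at 0.4 kHz.
46.8 kHz and 67.6 kHz both map to 5.2 kHz.

5.2 kHz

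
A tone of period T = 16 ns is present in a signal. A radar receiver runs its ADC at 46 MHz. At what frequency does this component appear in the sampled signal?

16.5 MHz

T = 16 ns → f = 1/T = 62.5 MHz.
62.5 MHz mod fs = 16.5 MHz.
16.5 MHz ≤ fs/2 = 23 MHz, appears at 16.5 MHz.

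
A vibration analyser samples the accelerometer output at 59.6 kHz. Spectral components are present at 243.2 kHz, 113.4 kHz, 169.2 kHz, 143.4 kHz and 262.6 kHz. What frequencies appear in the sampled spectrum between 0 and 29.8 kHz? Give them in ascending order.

4.8 kHz, 5.8 kHz, 9.6 kHz, 24.2 kHz

fs/2 = 29.8 kHz.
243.2 kHz mod fs = 4.8 kHz.
4.8 kHz ≤ fs/2 = 29.8 kHz, appears at 4.8 kHz.
113.4 kHz mod fs = 53.8 kHz.
53.8 kHz > fs/2 = 29.8 kHz, folds to fs − 53.8 kHz = 5.8 kHz.
169.2 kHz mod fs = 50 kHz.
50 kHz > fs/2 = 29.8 kHz, folds to fs − 50 kHz = 9.6 kHz.
143.4 kHz mod fs = 24.2 kHz.
24.2 kHz ≤ fs/2 = 29.8 kHz, appears at 24.2 kHz.
262.6 kHz mod fs = 24.2 kHz.
24.2 kHz ≤ fs/2 = 29.8 kHz, appears at 24.2 kHz.
Distinct values: {4.8 kHz, 5.8 kHz, 9.6 kHz, 24.2 kHz}.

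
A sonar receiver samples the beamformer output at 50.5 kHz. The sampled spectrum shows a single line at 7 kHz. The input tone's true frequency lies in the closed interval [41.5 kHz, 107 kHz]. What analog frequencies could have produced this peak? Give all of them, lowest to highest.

43.5 kHz, 57.5 kHz, 94 kHz

Frequencies that alias to 7 kHz are k·fs ± 7 kHz for integer k ≥ 0.
k=0: 7 kHz.
k=1: 43.5 kHz, 57.5 kHz.
k=2: 94 kHz, 108 kHz.
k=3: 144.5 kHz, 158.5 kHz.
Within [41.5 kHz, 107 kHz]: 43.5 kHz, 57.5 kHz, 94 kHz.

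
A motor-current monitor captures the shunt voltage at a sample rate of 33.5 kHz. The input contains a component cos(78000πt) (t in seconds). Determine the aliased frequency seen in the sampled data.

5.5 kHz

ω = 78000π rad/s → f = ω/(2π) = 39000 Hz = 39 kHz.
39 kHz mod fs = 5.5 kHz.
5.5 kHz ≤ fs/2 = 16.75 kHz, appears at 5.5 kHz.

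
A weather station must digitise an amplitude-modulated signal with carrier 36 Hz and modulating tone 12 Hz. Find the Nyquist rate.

AM sidebands sit at fc ± fm = 24 Hz and 48 Hz.
Highest-frequency component: 48 Hz.
Nyquist rate = 2 × 48 Hz = 96 Hz.

96 Hz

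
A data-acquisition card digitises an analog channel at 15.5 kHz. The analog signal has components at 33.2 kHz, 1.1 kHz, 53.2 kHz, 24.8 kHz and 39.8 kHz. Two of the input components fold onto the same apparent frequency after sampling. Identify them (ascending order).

39.8 kHz, 53.2 kHz

fs/2 = 7.75 kHz.
33.2 kHz mod fs = 2.2 kHz.
2.2 kHz ≤ fs/2 = 7.75 kHz, appears at 2.2 kHz.
1.1 kHz ≤ fs/2 = 7.75 kHz, passes unchanged.
53.2 kHz mod fs = 6.7 kHz.
6.7 kHz ≤ fs/2 = 7.75 kHz, appears at 6.7 kHz.
24.8 kHz mod fs = 9.3 kHz.
9.3 kHz > fs/2 = 7.75 kHz, folds to fs − 9.3 kHz = 6.2 kHz.
39.8 kHz mod fs = 8.8 kHz.
8.8 kHz > fs/2 = 7.75 kHz, folds to fs − 8.8 kHz = 6.7 kHz.
39.8 kHz and 53.2 kHz both map to 6.7 kHz.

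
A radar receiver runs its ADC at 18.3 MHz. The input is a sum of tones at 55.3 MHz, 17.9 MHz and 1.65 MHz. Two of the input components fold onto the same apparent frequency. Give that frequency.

0.4 MHz

fs/2 = 9.15 MHz.
55.3 MHz mod fs = 0.4 MHz.
0.4 MHz ≤ fs/2 = 9.15 MHz, appears at 0.4 MHz.
17.9 MHz > fs/2 = 9.15 MHz, folds to fs − 17.9 MHz = 0.4 MHz.
1.65 MHz ≤ fs/2 = 9.15 MHz, passes unchanged.
17.9 MHz and 55.3 MHz both map to 0.4 MHz.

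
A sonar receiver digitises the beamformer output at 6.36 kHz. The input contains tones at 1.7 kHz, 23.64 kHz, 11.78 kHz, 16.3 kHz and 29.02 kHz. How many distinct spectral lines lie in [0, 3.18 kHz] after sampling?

fs/2 = 3.18 kHz.
1.7 kHz ≤ fs/2 = 3.18 kHz, passes unchanged.
23.64 kHz mod fs = 4.56 kHz.
4.56 kHz > fs/2 = 3.18 kHz, folds to fs − 4.56 kHz = 1.8 kHz.
11.78 kHz mod fs = 5.42 kHz.
5.42 kHz > fs/2 = 3.18 kHz, folds to fs − 5.42 kHz = 0.94 kHz.
16.3 kHz mod fs = 3.58 kHz.
3.58 kHz > fs/2 = 3.18 kHz, folds to fs − 3.58 kHz = 2.78 kHz.
29.02 kHz mod fs = 3.58 kHz.
3.58 kHz > fs/2 = 3.18 kHz, folds to fs − 3.58 kHz = 2.78 kHz.
Distinct values: {0.94 kHz, 1.7 kHz, 1.8 kHz, 2.78 kHz} → 4.

4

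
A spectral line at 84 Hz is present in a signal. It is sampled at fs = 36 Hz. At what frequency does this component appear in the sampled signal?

84 Hz mod fs = 12 Hz.
12 Hz ≤ fs/2 = 18 Hz, appears at 12 Hz.

12 Hz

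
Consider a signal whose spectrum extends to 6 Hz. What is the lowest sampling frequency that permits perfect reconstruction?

Nyquist rate = 2 × 6 Hz = 12 Hz.

12 Hz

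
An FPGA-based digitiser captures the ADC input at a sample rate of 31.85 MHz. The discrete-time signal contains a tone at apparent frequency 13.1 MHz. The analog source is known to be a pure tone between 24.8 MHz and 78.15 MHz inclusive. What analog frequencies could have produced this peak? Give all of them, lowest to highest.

44.95 MHz, 50.6 MHz, 76.8 MHz

Frequencies that alias to 13.1 MHz are k·fs ± 13.1 MHz for integer k ≥ 0.
k=0: 13.1 MHz.
k=1: 18.75 MHz, 44.95 MHz.
k=2: 50.6 MHz, 76.8 MHz.
k=3: 82.45 MHz, 108.65 MHz.
Within [24.8 MHz, 78.15 MHz]: 44.95 MHz, 50.6 MHz, 76.8 MHz.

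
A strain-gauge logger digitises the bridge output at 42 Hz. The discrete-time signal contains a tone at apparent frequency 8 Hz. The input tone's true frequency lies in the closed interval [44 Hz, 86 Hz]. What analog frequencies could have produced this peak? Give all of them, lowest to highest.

Frequencies that alias to 8 Hz are k·fs ± 8 Hz for integer k ≥ 0.
k=0: 8 Hz.
k=1: 34 Hz, 50 Hz.
k=2: 76 Hz, 92 Hz.
k=3: 118 Hz, 134 Hz.
Within [44 Hz, 86 Hz]: 50 Hz, 76 Hz.

50 Hz, 76 Hz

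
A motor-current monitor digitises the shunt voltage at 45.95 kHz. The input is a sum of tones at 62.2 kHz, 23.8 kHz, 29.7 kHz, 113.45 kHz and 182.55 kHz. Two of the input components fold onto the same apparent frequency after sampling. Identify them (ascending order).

fs/2 = 22.975 kHz.
62.2 kHz mod fs = 16.25 kHz.
16.25 kHz ≤ fs/2 = 22.975 kHz, appears at 16.25 kHz.
23.8 kHz > fs/2 = 22.975 kHz, folds to fs − 23.8 kHz = 22.15 kHz.
29.7 kHz > fs/2 = 22.975 kHz, folds to fs − 29.7 kHz = 16.25 kHz.
113.45 kHz mod fs = 21.55 kHz.
21.55 kHz ≤ fs/2 = 22.975 kHz, appears at 21.55 kHz.
182.55 kHz mod fs = 44.7 kHz.
44.7 kHz > fs/2 = 22.975 kHz, folds to fs − 44.7 kHz = 1.25 kHz.
29.7 kHz and 62.2 kHz both map to 16.25 kHz.

29.7 kHz, 62.2 kHz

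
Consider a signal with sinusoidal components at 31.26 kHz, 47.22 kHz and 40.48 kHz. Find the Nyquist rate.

Highest-frequency component: 47.22 kHz.
Nyquist rate = 2 × 47.22 kHz = 94.44 kHz.

94.44 kHz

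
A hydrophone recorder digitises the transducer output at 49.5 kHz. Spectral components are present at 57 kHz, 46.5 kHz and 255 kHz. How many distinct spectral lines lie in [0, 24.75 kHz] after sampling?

2

fs/2 = 24.75 kHz.
57 kHz mod fs = 7.5 kHz.
7.5 kHz ≤ fs/2 = 24.75 kHz, appears at 7.5 kHz.
46.5 kHz > fs/2 = 24.75 kHz, folds to fs − 46.5 kHz = 3 kHz.
255 kHz mod fs = 7.5 kHz.
7.5 kHz ≤ fs/2 = 24.75 kHz, appears at 7.5 kHz.
Distinct values: {3 kHz, 7.5 kHz} → 2.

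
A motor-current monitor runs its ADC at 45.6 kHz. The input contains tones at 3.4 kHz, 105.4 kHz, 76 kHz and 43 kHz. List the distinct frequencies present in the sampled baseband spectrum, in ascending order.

fs/2 = 22.8 kHz.
3.4 kHz ≤ fs/2 = 22.8 kHz, passes unchanged.
105.4 kHz mod fs = 14.2 kHz.
14.2 kHz ≤ fs/2 = 22.8 kHz, appears at 14.2 kHz.
76 kHz mod fs = 30.4 kHz.
30.4 kHz > fs/2 = 22.8 kHz, folds to fs − 30.4 kHz = 15.2 kHz.
43 kHz > fs/2 = 22.8 kHz, folds to fs − 43 kHz = 2.6 kHz.
Distinct values: {2.6 kHz, 3.4 kHz, 14.2 kHz, 15.2 kHz}.

2.6 kHz, 3.4 kHz, 14.2 kHz, 15.2 kHz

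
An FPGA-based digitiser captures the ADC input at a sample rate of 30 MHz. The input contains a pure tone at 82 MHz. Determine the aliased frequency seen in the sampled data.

82 MHz mod fs = 22 MHz.
22 MHz > fs/2 = 15 MHz, folds to fs − 22 MHz = 8 MHz.

8 MHz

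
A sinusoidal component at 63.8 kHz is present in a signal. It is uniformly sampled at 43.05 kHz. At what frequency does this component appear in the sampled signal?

63.8 kHz mod fs = 20.75 kHz.
20.75 kHz ≤ fs/2 = 21.525 kHz, appears at 20.75 kHz.

20.75 kHz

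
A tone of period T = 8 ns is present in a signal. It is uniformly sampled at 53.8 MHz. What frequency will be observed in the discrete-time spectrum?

17.4 MHz

T = 8 ns → f = 1/T = 125 MHz.
125 MHz mod fs = 17.4 MHz.
17.4 MHz ≤ fs/2 = 26.9 MHz, appears at 17.4 MHz.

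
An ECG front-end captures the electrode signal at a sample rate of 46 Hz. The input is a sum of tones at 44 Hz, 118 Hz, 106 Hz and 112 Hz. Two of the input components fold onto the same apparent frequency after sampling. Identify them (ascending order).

fs/2 = 23 Hz.
44 Hz > fs/2 = 23 Hz, folds to fs − 44 Hz = 2 Hz.
118 Hz mod fs = 26 Hz.
26 Hz > fs/2 = 23 Hz, folds to fs − 26 Hz = 20 Hz.
106 Hz mod fs = 14 Hz.
14 Hz ≤ fs/2 = 23 Hz, appears at 14 Hz.
112 Hz mod fs = 20 Hz.
20 Hz ≤ fs/2 = 23 Hz, appears at 20 Hz.
112 Hz and 118 Hz both map to 20 Hz.

112 Hz, 118 Hz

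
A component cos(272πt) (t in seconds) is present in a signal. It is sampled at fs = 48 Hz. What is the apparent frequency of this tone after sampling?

ω = 272π rad/s → f = ω/(2π) = 136 Hz.
136 Hz mod fs = 40 Hz.
40 Hz > fs/2 = 24 Hz, folds to fs − 40 Hz = 8 Hz.

8 Hz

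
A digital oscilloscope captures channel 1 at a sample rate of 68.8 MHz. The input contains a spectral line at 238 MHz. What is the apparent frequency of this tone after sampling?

31.6 MHz

238 MHz mod fs = 31.6 MHz.
31.6 MHz ≤ fs/2 = 34.4 MHz, appears at 31.6 MHz.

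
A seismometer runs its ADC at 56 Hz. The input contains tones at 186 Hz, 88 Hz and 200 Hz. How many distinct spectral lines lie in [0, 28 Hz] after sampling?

fs/2 = 28 Hz.
186 Hz mod fs = 18 Hz.
18 Hz ≤ fs/2 = 28 Hz, appears at 18 Hz.
88 Hz mod fs = 32 Hz.
32 Hz > fs/2 = 28 Hz, folds to fs − 32 Hz = 24 Hz.
200 Hz mod fs = 32 Hz.
32 Hz > fs/2 = 28 Hz, folds to fs − 32 Hz = 24 Hz.
Distinct values: {18 Hz, 24 Hz} → 2.

2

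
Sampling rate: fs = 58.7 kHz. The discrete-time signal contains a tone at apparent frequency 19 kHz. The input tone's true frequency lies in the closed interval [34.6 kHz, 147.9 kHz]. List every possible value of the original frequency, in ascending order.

Frequencies that alias to 19 kHz are k·fs ± 19 kHz for integer k ≥ 0.
k=0: 19 kHz.
k=1: 39.7 kHz, 77.7 kHz.
k=2: 98.4 kHz, 136.4 kHz.
k=3: 157.1 kHz, 195.1 kHz.
Within [34.6 kHz, 147.9 kHz]: 39.7 kHz, 77.7 kHz, 98.4 kHz, 136.4 kHz.

39.7 kHz, 77.7 kHz, 98.4 kHz, 136.4 kHz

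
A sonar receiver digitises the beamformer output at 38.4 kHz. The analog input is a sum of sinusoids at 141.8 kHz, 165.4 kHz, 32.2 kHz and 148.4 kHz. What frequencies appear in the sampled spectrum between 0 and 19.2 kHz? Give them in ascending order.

fs/2 = 19.2 kHz.
141.8 kHz mod fs = 26.6 kHz.
26.6 kHz > fs/2 = 19.2 kHz, folds to fs − 26.6 kHz = 11.8 kHz.
165.4 kHz mod fs = 11.8 kHz.
11.8 kHz ≤ fs/2 = 19.2 kHz, appears at 11.8 kHz.
32.2 kHz > fs/2 = 19.2 kHz, folds to fs − 32.2 kHz = 6.2 kHz.
148.4 kHz mod fs = 33.2 kHz.
33.2 kHz > fs/2 = 19.2 kHz, folds to fs − 33.2 kHz = 5.2 kHz.
Distinct values: {5.2 kHz, 6.2 kHz, 11.8 kHz}.

5.2 kHz, 6.2 kHz, 11.8 kHz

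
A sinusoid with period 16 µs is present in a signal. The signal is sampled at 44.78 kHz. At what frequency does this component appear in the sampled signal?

17.72 kHz

T = 16 µs → f = 1/T = 62.5 kHz.
62.5 kHz mod fs = 17.72 kHz.
17.72 kHz ≤ fs/2 = 22.39 kHz, appears at 17.72 kHz.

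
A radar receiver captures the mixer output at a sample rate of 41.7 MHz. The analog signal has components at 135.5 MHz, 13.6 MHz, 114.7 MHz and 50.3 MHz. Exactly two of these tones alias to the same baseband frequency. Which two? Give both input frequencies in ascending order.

fs/2 = 20.85 MHz.
135.5 MHz mod fs = 10.4 MHz.
10.4 MHz ≤ fs/2 = 20.85 MHz, appears at 10.4 MHz.
13.6 MHz ≤ fs/2 = 20.85 MHz, passes unchanged.
114.7 MHz mod fs = 31.3 MHz.
31.3 MHz > fs/2 = 20.85 MHz, folds to fs − 31.3 MHz = 10.4 MHz.
50.3 MHz mod fs = 8.6 MHz.
8.6 MHz ≤ fs/2 = 20.85 MHz, appears at 8.6 MHz.
114.7 MHz and 135.5 MHz both map to 10.4 MHz.

114.7 MHz, 135.5 MHz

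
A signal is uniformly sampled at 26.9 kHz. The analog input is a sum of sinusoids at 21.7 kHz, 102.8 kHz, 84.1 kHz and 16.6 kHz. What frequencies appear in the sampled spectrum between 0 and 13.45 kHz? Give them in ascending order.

3.4 kHz, 4.8 kHz, 5.2 kHz, 10.3 kHz

fs/2 = 13.45 kHz.
21.7 kHz > fs/2 = 13.45 kHz, folds to fs − 21.7 kHz = 5.2 kHz.
102.8 kHz mod fs = 22.1 kHz.
22.1 kHz > fs/2 = 13.45 kHz, folds to fs − 22.1 kHz = 4.8 kHz.
84.1 kHz mod fs = 3.4 kHz.
3.4 kHz ≤ fs/2 = 13.45 kHz, appears at 3.4 kHz.
16.6 kHz > fs/2 = 13.45 kHz, folds to fs − 16.6 kHz = 10.3 kHz.
Distinct values: {3.4 kHz, 4.8 kHz, 5.2 kHz, 10.3 kHz}.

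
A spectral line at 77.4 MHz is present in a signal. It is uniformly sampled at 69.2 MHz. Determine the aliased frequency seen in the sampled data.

8.2 MHz

77.4 MHz mod fs = 8.2 MHz.
8.2 MHz ≤ fs/2 = 34.6 MHz, appears at 8.2 MHz.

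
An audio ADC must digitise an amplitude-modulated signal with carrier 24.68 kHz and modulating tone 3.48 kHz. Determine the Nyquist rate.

56.32 kHz

AM sidebands sit at fc ± fm = 21.2 kHz and 28.16 kHz.
Highest-frequency component: 28.16 kHz.
Nyquist rate = 2 × 28.16 kHz = 56.32 kHz.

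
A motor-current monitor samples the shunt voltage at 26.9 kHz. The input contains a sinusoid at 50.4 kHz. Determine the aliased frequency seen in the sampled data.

50.4 kHz mod fs = 23.5 kHz.
23.5 kHz > fs/2 = 13.45 kHz, folds to fs − 23.5 kHz = 3.4 kHz.

3.4 kHz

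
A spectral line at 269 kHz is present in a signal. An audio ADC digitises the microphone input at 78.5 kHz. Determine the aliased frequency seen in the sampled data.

33.5 kHz

269 kHz mod fs = 33.5 kHz.
33.5 kHz ≤ fs/2 = 39.25 kHz, appears at 33.5 kHz.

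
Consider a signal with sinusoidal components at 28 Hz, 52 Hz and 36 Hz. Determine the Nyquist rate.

104 Hz

Highest-frequency component: 52 Hz.
Nyquist rate = 2 × 52 Hz = 104 Hz.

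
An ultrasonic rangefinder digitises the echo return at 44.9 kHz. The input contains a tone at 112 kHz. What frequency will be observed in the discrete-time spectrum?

112 kHz mod fs = 22.2 kHz.
22.2 kHz ≤ fs/2 = 22.45 kHz, appears at 22.2 kHz.

22.2 kHz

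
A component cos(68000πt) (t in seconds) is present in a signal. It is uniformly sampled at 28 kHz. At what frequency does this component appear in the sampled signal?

6 kHz

ω = 68000π rad/s → f = ω/(2π) = 34000 Hz = 34 kHz.
34 kHz mod fs = 6 kHz.
6 kHz ≤ fs/2 = 14 kHz, appears at 6 kHz.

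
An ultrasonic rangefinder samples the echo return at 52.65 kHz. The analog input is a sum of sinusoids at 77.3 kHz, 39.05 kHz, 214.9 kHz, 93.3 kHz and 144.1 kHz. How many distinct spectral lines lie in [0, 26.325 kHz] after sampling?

5

fs/2 = 26.325 kHz.
77.3 kHz mod fs = 24.65 kHz.
24.65 kHz ≤ fs/2 = 26.325 kHz, appears at 24.65 kHz.
39.05 kHz > fs/2 = 26.325 kHz, folds to fs − 39.05 kHz = 13.6 kHz.
214.9 kHz mod fs = 4.3 kHz.
4.3 kHz ≤ fs/2 = 26.325 kHz, appears at 4.3 kHz.
93.3 kHz mod fs = 40.65 kHz.
40.65 kHz > fs/2 = 26.325 kHz, folds to fs − 40.65 kHz = 12 kHz.
144.1 kHz mod fs = 38.8 kHz.
38.8 kHz > fs/2 = 26.325 kHz, folds to fs − 38.8 kHz = 13.85 kHz.
Distinct values: {4.3 kHz, 12 kHz, 13.6 kHz, 13.85 kHz, 24.65 kHz} → 5.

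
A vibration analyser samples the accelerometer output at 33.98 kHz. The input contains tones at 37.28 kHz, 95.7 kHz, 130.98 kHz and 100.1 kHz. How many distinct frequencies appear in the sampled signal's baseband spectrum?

4

fs/2 = 16.99 kHz.
37.28 kHz mod fs = 3.3 kHz.
3.3 kHz ≤ fs/2 = 16.99 kHz, appears at 3.3 kHz.
95.7 kHz mod fs = 27.74 kHz.
27.74 kHz > fs/2 = 16.99 kHz, folds to fs − 27.74 kHz = 6.24 kHz.
130.98 kHz mod fs = 29.04 kHz.
29.04 kHz > fs/2 = 16.99 kHz, folds to fs − 29.04 kHz = 4.94 kHz.
100.1 kHz mod fs = 32.14 kHz.
32.14 kHz > fs/2 = 16.99 kHz, folds to fs − 32.14 kHz = 1.84 kHz.
Distinct values: {1.84 kHz, 3.3 kHz, 4.94 kHz, 6.24 kHz} → 4.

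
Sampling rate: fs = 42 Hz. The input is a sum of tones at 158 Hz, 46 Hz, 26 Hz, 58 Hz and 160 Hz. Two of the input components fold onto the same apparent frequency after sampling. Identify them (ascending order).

fs/2 = 21 Hz.
158 Hz mod fs = 32 Hz.
32 Hz > fs/2 = 21 Hz, folds to fs − 32 Hz = 10 Hz.
46 Hz mod fs = 4 Hz.
4 Hz ≤ fs/2 = 21 Hz, appears at 4 Hz.
26 Hz > fs/2 = 21 Hz, folds to fs − 26 Hz = 16 Hz.
58 Hz mod fs = 16 Hz.
16 Hz ≤ fs/2 = 21 Hz, appears at 16 Hz.
160 Hz mod fs = 34 Hz.
34 Hz > fs/2 = 21 Hz, folds to fs − 34 Hz = 8 Hz.
26 Hz and 58 Hz both map to 16 Hz.

26 Hz, 58 Hz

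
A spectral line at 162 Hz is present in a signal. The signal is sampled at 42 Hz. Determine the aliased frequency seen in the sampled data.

162 Hz mod fs = 36 Hz.
36 Hz > fs/2 = 21 Hz, folds to fs − 36 Hz = 6 Hz.

6 Hz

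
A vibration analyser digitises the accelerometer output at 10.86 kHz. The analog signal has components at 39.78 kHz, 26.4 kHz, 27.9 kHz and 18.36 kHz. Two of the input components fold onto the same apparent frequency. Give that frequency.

4.68 kHz

fs/2 = 5.43 kHz.
39.78 kHz mod fs = 7.2 kHz.
7.2 kHz > fs/2 = 5.43 kHz, folds to fs − 7.2 kHz = 3.66 kHz.
26.4 kHz mod fs = 4.68 kHz.
4.68 kHz ≤ fs/2 = 5.43 kHz, appears at 4.68 kHz.
27.9 kHz mod fs = 6.18 kHz.
6.18 kHz > fs/2 = 5.43 kHz, folds to fs − 6.18 kHz = 4.68 kHz.
18.36 kHz mod fs = 7.5 kHz.
7.5 kHz > fs/2 = 5.43 kHz, folds to fs − 7.5 kHz = 3.36 kHz.
26.4 kHz and 27.9 kHz both map to 4.68 kHz.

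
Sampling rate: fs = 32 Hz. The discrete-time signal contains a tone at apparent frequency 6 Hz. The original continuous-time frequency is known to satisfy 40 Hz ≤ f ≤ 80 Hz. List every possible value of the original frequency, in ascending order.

Frequencies that alias to 6 Hz are k·fs ± 6 Hz for integer k ≥ 0.
k=0: 6 Hz.
k=1: 26 Hz, 38 Hz.
k=2: 58 Hz, 70 Hz.
k=3: 90 Hz, 102 Hz.
Within [40 Hz, 80 Hz]: 58 Hz, 70 Hz.

58 Hz, 70 Hz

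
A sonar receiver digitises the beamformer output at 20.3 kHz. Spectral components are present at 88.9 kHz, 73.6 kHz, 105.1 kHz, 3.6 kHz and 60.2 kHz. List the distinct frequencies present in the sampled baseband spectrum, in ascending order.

fs/2 = 10.15 kHz.
88.9 kHz mod fs = 7.7 kHz.
7.7 kHz ≤ fs/2 = 10.15 kHz, appears at 7.7 kHz.
73.6 kHz mod fs = 12.7 kHz.
12.7 kHz > fs/2 = 10.15 kHz, folds to fs − 12.7 kHz = 7.6 kHz.
105.1 kHz mod fs = 3.6 kHz.
3.6 kHz ≤ fs/2 = 10.15 kHz, appears at 3.6 kHz.
3.6 kHz ≤ fs/2 = 10.15 kHz, passes unchanged.
60.2 kHz mod fs = 19.6 kHz.
19.6 kHz > fs/2 = 10.15 kHz, folds to fs − 19.6 kHz = 0.7 kHz.
Distinct values: {0.7 kHz, 3.6 kHz, 7.6 kHz, 7.7 kHz}.

0.7 kHz, 3.6 kHz, 7.6 kHz, 7.7 kHz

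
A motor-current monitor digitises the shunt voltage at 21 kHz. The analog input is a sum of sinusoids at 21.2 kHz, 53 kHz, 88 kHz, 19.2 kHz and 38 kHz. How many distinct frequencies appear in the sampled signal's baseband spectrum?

4

fs/2 = 10.5 kHz.
21.2 kHz mod fs = 0.2 kHz.
0.2 kHz ≤ fs/2 = 10.5 kHz, appears at 0.2 kHz.
53 kHz mod fs = 11 kHz.
11 kHz > fs/2 = 10.5 kHz, folds to fs − 11 kHz = 10 kHz.
88 kHz mod fs = 4 kHz.
4 kHz ≤ fs/2 = 10.5 kHz, appears at 4 kHz.
19.2 kHz > fs/2 = 10.5 kHz, folds to fs − 19.2 kHz = 1.8 kHz.
38 kHz mod fs = 17 kHz.
17 kHz > fs/2 = 10.5 kHz, folds to fs − 17 kHz = 4 kHz.
Distinct values: {0.2 kHz, 1.8 kHz, 4 kHz, 10 kHz} → 4.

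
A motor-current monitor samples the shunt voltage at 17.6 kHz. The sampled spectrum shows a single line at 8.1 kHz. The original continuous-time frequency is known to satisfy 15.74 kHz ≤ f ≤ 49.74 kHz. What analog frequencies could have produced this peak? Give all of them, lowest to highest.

Frequencies that alias to 8.1 kHz are k·fs ± 8.1 kHz for integer k ≥ 0.
k=0: 8.1 kHz.
k=1: 9.5 kHz, 25.7 kHz.
k=2: 27.1 kHz, 43.3 kHz.
k=3: 44.7 kHz, 60.9 kHz.
k=4: 62.3 kHz, 78.5 kHz.
Within [15.74 kHz, 49.74 kHz]: 25.7 kHz, 27.1 kHz, 43.3 kHz, 44.7 kHz.

25.7 kHz, 27.1 kHz, 43.3 kHz, 44.7 kHz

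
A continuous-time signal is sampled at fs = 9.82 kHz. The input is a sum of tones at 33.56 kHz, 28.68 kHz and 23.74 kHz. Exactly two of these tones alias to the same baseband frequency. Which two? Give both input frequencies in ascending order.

23.74 kHz, 33.56 kHz

fs/2 = 4.91 kHz.
33.56 kHz mod fs = 4.1 kHz.
4.1 kHz ≤ fs/2 = 4.91 kHz, appears at 4.1 kHz.
28.68 kHz mod fs = 9.04 kHz.
9.04 kHz > fs/2 = 4.91 kHz, folds to fs − 9.04 kHz = 0.78 kHz.
23.74 kHz mod fs = 4.1 kHz.
4.1 kHz ≤ fs/2 = 4.91 kHz, appears at 4.1 kHz.
23.74 kHz and 33.56 kHz both map to 4.1 kHz.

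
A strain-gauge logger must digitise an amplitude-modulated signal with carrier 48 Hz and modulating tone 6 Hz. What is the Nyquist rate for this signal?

108 Hz

AM sidebands sit at fc ± fm = 42 Hz and 54 Hz.
Highest-frequency component: 54 Hz.
Nyquist rate = 2 × 54 Hz = 108 Hz.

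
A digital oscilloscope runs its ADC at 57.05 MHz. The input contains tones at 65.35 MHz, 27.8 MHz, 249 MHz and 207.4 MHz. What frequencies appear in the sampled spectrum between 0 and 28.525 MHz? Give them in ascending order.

8.3 MHz, 20.8 MHz, 27.8 MHz

fs/2 = 28.525 MHz.
65.35 MHz mod fs = 8.3 MHz.
8.3 MHz ≤ fs/2 = 28.525 MHz, appears at 8.3 MHz.
27.8 MHz ≤ fs/2 = 28.525 MHz, passes unchanged.
249 MHz mod fs = 20.8 MHz.
20.8 MHz ≤ fs/2 = 28.525 MHz, appears at 20.8 MHz.
207.4 MHz mod fs = 36.25 MHz.
36.25 MHz > fs/2 = 28.525 MHz, folds to fs − 36.25 MHz = 20.8 MHz.
Distinct values: {8.3 MHz, 20.8 MHz, 27.8 MHz}.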